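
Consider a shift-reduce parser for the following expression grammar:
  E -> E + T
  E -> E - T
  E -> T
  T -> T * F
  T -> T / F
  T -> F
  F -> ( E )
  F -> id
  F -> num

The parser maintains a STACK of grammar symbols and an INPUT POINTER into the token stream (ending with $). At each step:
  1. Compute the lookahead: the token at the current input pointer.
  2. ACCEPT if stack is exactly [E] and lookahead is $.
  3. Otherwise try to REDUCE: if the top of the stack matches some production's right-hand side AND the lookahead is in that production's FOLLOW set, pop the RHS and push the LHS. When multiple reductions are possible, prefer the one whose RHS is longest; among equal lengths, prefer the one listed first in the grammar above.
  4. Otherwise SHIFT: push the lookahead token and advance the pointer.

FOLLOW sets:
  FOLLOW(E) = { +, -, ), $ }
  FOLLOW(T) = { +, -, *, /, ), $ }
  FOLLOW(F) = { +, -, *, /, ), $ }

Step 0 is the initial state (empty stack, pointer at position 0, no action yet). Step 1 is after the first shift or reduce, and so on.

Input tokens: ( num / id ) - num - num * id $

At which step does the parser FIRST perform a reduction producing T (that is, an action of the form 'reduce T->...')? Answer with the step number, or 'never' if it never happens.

Answer: 4

Derivation:
Step 1: shift (. Stack=[(] ptr=1 lookahead=num remaining=[num / id ) - num - num * id $]
Step 2: shift num. Stack=[( num] ptr=2 lookahead=/ remaining=[/ id ) - num - num * id $]
Step 3: reduce F->num. Stack=[( F] ptr=2 lookahead=/ remaining=[/ id ) - num - num * id $]
Step 4: reduce T->F. Stack=[( T] ptr=2 lookahead=/ remaining=[/ id ) - num - num * id $]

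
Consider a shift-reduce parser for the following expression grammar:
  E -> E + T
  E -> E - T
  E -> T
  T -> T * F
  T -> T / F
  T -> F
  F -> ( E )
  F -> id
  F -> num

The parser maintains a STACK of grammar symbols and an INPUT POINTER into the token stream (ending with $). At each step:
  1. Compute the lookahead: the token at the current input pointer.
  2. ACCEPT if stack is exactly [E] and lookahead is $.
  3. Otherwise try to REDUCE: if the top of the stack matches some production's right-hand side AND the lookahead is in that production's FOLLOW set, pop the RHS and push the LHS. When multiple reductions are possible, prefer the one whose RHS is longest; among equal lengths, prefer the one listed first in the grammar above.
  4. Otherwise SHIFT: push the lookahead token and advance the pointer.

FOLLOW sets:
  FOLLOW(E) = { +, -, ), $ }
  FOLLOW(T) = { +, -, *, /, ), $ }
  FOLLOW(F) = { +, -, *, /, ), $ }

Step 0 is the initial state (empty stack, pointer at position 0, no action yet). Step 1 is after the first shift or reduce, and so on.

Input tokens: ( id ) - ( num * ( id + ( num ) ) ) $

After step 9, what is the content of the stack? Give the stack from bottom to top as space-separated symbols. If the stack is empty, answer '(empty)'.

Step 1: shift (. Stack=[(] ptr=1 lookahead=id remaining=[id ) - ( num * ( id + ( num ) ) ) $]
Step 2: shift id. Stack=[( id] ptr=2 lookahead=) remaining=[) - ( num * ( id + ( num ) ) ) $]
Step 3: reduce F->id. Stack=[( F] ptr=2 lookahead=) remaining=[) - ( num * ( id + ( num ) ) ) $]
Step 4: reduce T->F. Stack=[( T] ptr=2 lookahead=) remaining=[) - ( num * ( id + ( num ) ) ) $]
Step 5: reduce E->T. Stack=[( E] ptr=2 lookahead=) remaining=[) - ( num * ( id + ( num ) ) ) $]
Step 6: shift ). Stack=[( E )] ptr=3 lookahead=- remaining=[- ( num * ( id + ( num ) ) ) $]
Step 7: reduce F->( E ). Stack=[F] ptr=3 lookahead=- remaining=[- ( num * ( id + ( num ) ) ) $]
Step 8: reduce T->F. Stack=[T] ptr=3 lookahead=- remaining=[- ( num * ( id + ( num ) ) ) $]
Step 9: reduce E->T. Stack=[E] ptr=3 lookahead=- remaining=[- ( num * ( id + ( num ) ) ) $]

Answer: E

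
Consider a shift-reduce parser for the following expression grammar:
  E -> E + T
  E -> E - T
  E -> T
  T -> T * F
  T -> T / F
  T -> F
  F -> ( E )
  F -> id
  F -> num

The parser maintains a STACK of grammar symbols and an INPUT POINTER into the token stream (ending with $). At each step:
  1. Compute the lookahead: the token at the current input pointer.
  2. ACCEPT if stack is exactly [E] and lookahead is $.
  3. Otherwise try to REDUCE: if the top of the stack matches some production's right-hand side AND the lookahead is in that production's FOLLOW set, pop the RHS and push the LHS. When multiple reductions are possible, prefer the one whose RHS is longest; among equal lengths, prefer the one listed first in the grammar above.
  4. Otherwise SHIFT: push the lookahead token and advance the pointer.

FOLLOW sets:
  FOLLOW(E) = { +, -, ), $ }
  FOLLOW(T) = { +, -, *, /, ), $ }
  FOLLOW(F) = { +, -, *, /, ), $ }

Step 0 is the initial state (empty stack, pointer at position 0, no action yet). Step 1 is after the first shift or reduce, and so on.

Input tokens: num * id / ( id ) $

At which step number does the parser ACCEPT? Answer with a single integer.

Step 1: shift num. Stack=[num] ptr=1 lookahead=* remaining=[* id / ( id ) $]
Step 2: reduce F->num. Stack=[F] ptr=1 lookahead=* remaining=[* id / ( id ) $]
Step 3: reduce T->F. Stack=[T] ptr=1 lookahead=* remaining=[* id / ( id ) $]
Step 4: shift *. Stack=[T *] ptr=2 lookahead=id remaining=[id / ( id ) $]
Step 5: shift id. Stack=[T * id] ptr=3 lookahead=/ remaining=[/ ( id ) $]
Step 6: reduce F->id. Stack=[T * F] ptr=3 lookahead=/ remaining=[/ ( id ) $]
Step 7: reduce T->T * F. Stack=[T] ptr=3 lookahead=/ remaining=[/ ( id ) $]
Step 8: shift /. Stack=[T /] ptr=4 lookahead=( remaining=[( id ) $]
Step 9: shift (. Stack=[T / (] ptr=5 lookahead=id remaining=[id ) $]
Step 10: shift id. Stack=[T / ( id] ptr=6 lookahead=) remaining=[) $]
Step 11: reduce F->id. Stack=[T / ( F] ptr=6 lookahead=) remaining=[) $]
Step 12: reduce T->F. Stack=[T / ( T] ptr=6 lookahead=) remaining=[) $]
Step 13: reduce E->T. Stack=[T / ( E] ptr=6 lookahead=) remaining=[) $]
Step 14: shift ). Stack=[T / ( E )] ptr=7 lookahead=$ remaining=[$]
Step 15: reduce F->( E ). Stack=[T / F] ptr=7 lookahead=$ remaining=[$]
Step 16: reduce T->T / F. Stack=[T] ptr=7 lookahead=$ remaining=[$]
Step 17: reduce E->T. Stack=[E] ptr=7 lookahead=$ remaining=[$]
Step 18: accept. Stack=[E] ptr=7 lookahead=$ remaining=[$]

Answer: 18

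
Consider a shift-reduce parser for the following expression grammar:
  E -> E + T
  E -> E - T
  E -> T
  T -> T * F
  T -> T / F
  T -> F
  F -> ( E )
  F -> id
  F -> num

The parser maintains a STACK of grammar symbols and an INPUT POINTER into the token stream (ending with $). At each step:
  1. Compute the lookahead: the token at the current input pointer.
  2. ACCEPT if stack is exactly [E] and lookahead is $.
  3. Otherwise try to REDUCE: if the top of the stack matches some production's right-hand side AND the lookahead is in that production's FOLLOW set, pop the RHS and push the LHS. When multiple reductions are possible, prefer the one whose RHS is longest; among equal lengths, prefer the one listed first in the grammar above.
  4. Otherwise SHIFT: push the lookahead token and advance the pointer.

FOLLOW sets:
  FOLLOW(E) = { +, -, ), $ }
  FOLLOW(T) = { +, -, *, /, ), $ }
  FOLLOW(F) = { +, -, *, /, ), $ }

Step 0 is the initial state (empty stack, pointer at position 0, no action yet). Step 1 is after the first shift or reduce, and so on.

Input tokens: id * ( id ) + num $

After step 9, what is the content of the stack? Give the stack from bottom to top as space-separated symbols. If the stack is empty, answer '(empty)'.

Step 1: shift id. Stack=[id] ptr=1 lookahead=* remaining=[* ( id ) + num $]
Step 2: reduce F->id. Stack=[F] ptr=1 lookahead=* remaining=[* ( id ) + num $]
Step 3: reduce T->F. Stack=[T] ptr=1 lookahead=* remaining=[* ( id ) + num $]
Step 4: shift *. Stack=[T *] ptr=2 lookahead=( remaining=[( id ) + num $]
Step 5: shift (. Stack=[T * (] ptr=3 lookahead=id remaining=[id ) + num $]
Step 6: shift id. Stack=[T * ( id] ptr=4 lookahead=) remaining=[) + num $]
Step 7: reduce F->id. Stack=[T * ( F] ptr=4 lookahead=) remaining=[) + num $]
Step 8: reduce T->F. Stack=[T * ( T] ptr=4 lookahead=) remaining=[) + num $]
Step 9: reduce E->T. Stack=[T * ( E] ptr=4 lookahead=) remaining=[) + num $]

Answer: T * ( E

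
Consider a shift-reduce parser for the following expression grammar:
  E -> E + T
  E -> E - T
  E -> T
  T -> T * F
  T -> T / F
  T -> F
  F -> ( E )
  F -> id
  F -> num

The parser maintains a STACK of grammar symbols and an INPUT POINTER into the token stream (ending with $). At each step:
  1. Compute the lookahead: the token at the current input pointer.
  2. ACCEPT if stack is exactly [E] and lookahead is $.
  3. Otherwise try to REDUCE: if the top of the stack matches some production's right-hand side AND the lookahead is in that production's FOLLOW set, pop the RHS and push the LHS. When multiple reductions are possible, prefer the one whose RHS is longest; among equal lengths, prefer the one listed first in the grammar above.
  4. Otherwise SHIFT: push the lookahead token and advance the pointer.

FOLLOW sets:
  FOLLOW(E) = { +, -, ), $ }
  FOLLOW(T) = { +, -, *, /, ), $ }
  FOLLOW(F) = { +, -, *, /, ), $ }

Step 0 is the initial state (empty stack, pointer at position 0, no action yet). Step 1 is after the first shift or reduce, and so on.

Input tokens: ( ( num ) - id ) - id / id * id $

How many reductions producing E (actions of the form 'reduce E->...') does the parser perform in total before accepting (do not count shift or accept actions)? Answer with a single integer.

Step 1: shift (. Stack=[(] ptr=1 lookahead=( remaining=[( num ) - id ) - id / id * id $]
Step 2: shift (. Stack=[( (] ptr=2 lookahead=num remaining=[num ) - id ) - id / id * id $]
Step 3: shift num. Stack=[( ( num] ptr=3 lookahead=) remaining=[) - id ) - id / id * id $]
Step 4: reduce F->num. Stack=[( ( F] ptr=3 lookahead=) remaining=[) - id ) - id / id * id $]
Step 5: reduce T->F. Stack=[( ( T] ptr=3 lookahead=) remaining=[) - id ) - id / id * id $]
Step 6: reduce E->T. Stack=[( ( E] ptr=3 lookahead=) remaining=[) - id ) - id / id * id $]
Step 7: shift ). Stack=[( ( E )] ptr=4 lookahead=- remaining=[- id ) - id / id * id $]
Step 8: reduce F->( E ). Stack=[( F] ptr=4 lookahead=- remaining=[- id ) - id / id * id $]
Step 9: reduce T->F. Stack=[( T] ptr=4 lookahead=- remaining=[- id ) - id / id * id $]
Step 10: reduce E->T. Stack=[( E] ptr=4 lookahead=- remaining=[- id ) - id / id * id $]
Step 11: shift -. Stack=[( E -] ptr=5 lookahead=id remaining=[id ) - id / id * id $]
Step 12: shift id. Stack=[( E - id] ptr=6 lookahead=) remaining=[) - id / id * id $]
Step 13: reduce F->id. Stack=[( E - F] ptr=6 lookahead=) remaining=[) - id / id * id $]
Step 14: reduce T->F. Stack=[( E - T] ptr=6 lookahead=) remaining=[) - id / id * id $]
Step 15: reduce E->E - T. Stack=[( E] ptr=6 lookahead=) remaining=[) - id / id * id $]
Step 16: shift ). Stack=[( E )] ptr=7 lookahead=- remaining=[- id / id * id $]
Step 17: reduce F->( E ). Stack=[F] ptr=7 lookahead=- remaining=[- id / id * id $]
Step 18: reduce T->F. Stack=[T] ptr=7 lookahead=- remaining=[- id / id * id $]
Step 19: reduce E->T. Stack=[E] ptr=7 lookahead=- remaining=[- id / id * id $]
Step 20: shift -. Stack=[E -] ptr=8 lookahead=id remaining=[id / id * id $]
Step 21: shift id. Stack=[E - id] ptr=9 lookahead=/ remaining=[/ id * id $]
Step 22: reduce F->id. Stack=[E - F] ptr=9 lookahead=/ remaining=[/ id * id $]
Step 23: reduce T->F. Stack=[E - T] ptr=9 lookahead=/ remaining=[/ id * id $]
Step 24: shift /. Stack=[E - T /] ptr=10 lookahead=id remaining=[id * id $]
Step 25: shift id. Stack=[E - T / id] ptr=11 lookahead=* remaining=[* id $]
Step 26: reduce F->id. Stack=[E - T / F] ptr=11 lookahead=* remaining=[* id $]
Step 27: reduce T->T / F. Stack=[E - T] ptr=11 lookahead=* remaining=[* id $]
Step 28: shift *. Stack=[E - T *] ptr=12 lookahead=id remaining=[id $]
Step 29: shift id. Stack=[E - T * id] ptr=13 lookahead=$ remaining=[$]
Step 30: reduce F->id. Stack=[E - T * F] ptr=13 lookahead=$ remaining=[$]
Step 31: reduce T->T * F. Stack=[E - T] ptr=13 lookahead=$ remaining=[$]
Step 32: reduce E->E - T. Stack=[E] ptr=13 lookahead=$ remaining=[$]
Step 33: accept. Stack=[E] ptr=13 lookahead=$ remaining=[$]

Answer: 5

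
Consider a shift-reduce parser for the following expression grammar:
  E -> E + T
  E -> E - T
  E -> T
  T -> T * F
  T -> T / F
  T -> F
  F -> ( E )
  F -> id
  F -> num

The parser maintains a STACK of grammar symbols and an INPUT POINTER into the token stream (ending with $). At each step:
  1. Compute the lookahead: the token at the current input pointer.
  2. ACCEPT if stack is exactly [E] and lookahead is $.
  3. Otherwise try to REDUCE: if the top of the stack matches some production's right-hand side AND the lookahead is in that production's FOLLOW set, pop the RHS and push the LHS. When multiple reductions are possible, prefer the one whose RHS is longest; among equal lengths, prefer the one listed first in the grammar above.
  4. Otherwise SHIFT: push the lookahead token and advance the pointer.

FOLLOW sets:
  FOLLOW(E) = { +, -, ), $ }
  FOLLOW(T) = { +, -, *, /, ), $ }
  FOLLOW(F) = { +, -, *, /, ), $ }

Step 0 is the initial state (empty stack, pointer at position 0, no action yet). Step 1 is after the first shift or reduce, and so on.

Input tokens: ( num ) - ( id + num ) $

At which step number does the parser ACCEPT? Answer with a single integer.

Step 1: shift (. Stack=[(] ptr=1 lookahead=num remaining=[num ) - ( id + num ) $]
Step 2: shift num. Stack=[( num] ptr=2 lookahead=) remaining=[) - ( id + num ) $]
Step 3: reduce F->num. Stack=[( F] ptr=2 lookahead=) remaining=[) - ( id + num ) $]
Step 4: reduce T->F. Stack=[( T] ptr=2 lookahead=) remaining=[) - ( id + num ) $]
Step 5: reduce E->T. Stack=[( E] ptr=2 lookahead=) remaining=[) - ( id + num ) $]
Step 6: shift ). Stack=[( E )] ptr=3 lookahead=- remaining=[- ( id + num ) $]
Step 7: reduce F->( E ). Stack=[F] ptr=3 lookahead=- remaining=[- ( id + num ) $]
Step 8: reduce T->F. Stack=[T] ptr=3 lookahead=- remaining=[- ( id + num ) $]
Step 9: reduce E->T. Stack=[E] ptr=3 lookahead=- remaining=[- ( id + num ) $]
Step 10: shift -. Stack=[E -] ptr=4 lookahead=( remaining=[( id + num ) $]
Step 11: shift (. Stack=[E - (] ptr=5 lookahead=id remaining=[id + num ) $]
Step 12: shift id. Stack=[E - ( id] ptr=6 lookahead=+ remaining=[+ num ) $]
Step 13: reduce F->id. Stack=[E - ( F] ptr=6 lookahead=+ remaining=[+ num ) $]
Step 14: reduce T->F. Stack=[E - ( T] ptr=6 lookahead=+ remaining=[+ num ) $]
Step 15: reduce E->T. Stack=[E - ( E] ptr=6 lookahead=+ remaining=[+ num ) $]
Step 16: shift +. Stack=[E - ( E +] ptr=7 lookahead=num remaining=[num ) $]
Step 17: shift num. Stack=[E - ( E + num] ptr=8 lookahead=) remaining=[) $]
Step 18: reduce F->num. Stack=[E - ( E + F] ptr=8 lookahead=) remaining=[) $]
Step 19: reduce T->F. Stack=[E - ( E + T] ptr=8 lookahead=) remaining=[) $]
Step 20: reduce E->E + T. Stack=[E - ( E] ptr=8 lookahead=) remaining=[) $]
Step 21: shift ). Stack=[E - ( E )] ptr=9 lookahead=$ remaining=[$]
Step 22: reduce F->( E ). Stack=[E - F] ptr=9 lookahead=$ remaining=[$]
Step 23: reduce T->F. Stack=[E - T] ptr=9 lookahead=$ remaining=[$]
Step 24: reduce E->E - T. Stack=[E] ptr=9 lookahead=$ remaining=[$]
Step 25: accept. Stack=[E] ptr=9 lookahead=$ remaining=[$]

Answer: 25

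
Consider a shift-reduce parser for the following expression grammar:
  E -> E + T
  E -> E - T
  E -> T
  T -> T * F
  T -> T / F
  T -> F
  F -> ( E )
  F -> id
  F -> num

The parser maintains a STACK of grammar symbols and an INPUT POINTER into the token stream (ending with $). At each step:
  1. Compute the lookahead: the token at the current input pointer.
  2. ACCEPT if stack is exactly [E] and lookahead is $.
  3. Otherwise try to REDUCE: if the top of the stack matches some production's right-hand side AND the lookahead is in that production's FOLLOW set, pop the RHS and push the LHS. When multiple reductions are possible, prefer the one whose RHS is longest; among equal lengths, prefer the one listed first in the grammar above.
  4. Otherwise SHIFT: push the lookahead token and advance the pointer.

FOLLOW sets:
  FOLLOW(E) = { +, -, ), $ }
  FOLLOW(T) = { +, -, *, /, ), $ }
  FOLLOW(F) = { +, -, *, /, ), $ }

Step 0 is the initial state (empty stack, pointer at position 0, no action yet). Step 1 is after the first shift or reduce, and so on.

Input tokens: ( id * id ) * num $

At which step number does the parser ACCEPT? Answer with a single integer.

Answer: 18

Derivation:
Step 1: shift (. Stack=[(] ptr=1 lookahead=id remaining=[id * id ) * num $]
Step 2: shift id. Stack=[( id] ptr=2 lookahead=* remaining=[* id ) * num $]
Step 3: reduce F->id. Stack=[( F] ptr=2 lookahead=* remaining=[* id ) * num $]
Step 4: reduce T->F. Stack=[( T] ptr=2 lookahead=* remaining=[* id ) * num $]
Step 5: shift *. Stack=[( T *] ptr=3 lookahead=id remaining=[id ) * num $]
Step 6: shift id. Stack=[( T * id] ptr=4 lookahead=) remaining=[) * num $]
Step 7: reduce F->id. Stack=[( T * F] ptr=4 lookahead=) remaining=[) * num $]
Step 8: reduce T->T * F. Stack=[( T] ptr=4 lookahead=) remaining=[) * num $]
Step 9: reduce E->T. Stack=[( E] ptr=4 lookahead=) remaining=[) * num $]
Step 10: shift ). Stack=[( E )] ptr=5 lookahead=* remaining=[* num $]
Step 11: reduce F->( E ). Stack=[F] ptr=5 lookahead=* remaining=[* num $]
Step 12: reduce T->F. Stack=[T] ptr=5 lookahead=* remaining=[* num $]
Step 13: shift *. Stack=[T *] ptr=6 lookahead=num remaining=[num $]
Step 14: shift num. Stack=[T * num] ptr=7 lookahead=$ remaining=[$]
Step 15: reduce F->num. Stack=[T * F] ptr=7 lookahead=$ remaining=[$]
Step 16: reduce T->T * F. Stack=[T] ptr=7 lookahead=$ remaining=[$]
Step 17: reduce E->T. Stack=[E] ptr=7 lookahead=$ remaining=[$]
Step 18: accept. Stack=[E] ptr=7 lookahead=$ remaining=[$]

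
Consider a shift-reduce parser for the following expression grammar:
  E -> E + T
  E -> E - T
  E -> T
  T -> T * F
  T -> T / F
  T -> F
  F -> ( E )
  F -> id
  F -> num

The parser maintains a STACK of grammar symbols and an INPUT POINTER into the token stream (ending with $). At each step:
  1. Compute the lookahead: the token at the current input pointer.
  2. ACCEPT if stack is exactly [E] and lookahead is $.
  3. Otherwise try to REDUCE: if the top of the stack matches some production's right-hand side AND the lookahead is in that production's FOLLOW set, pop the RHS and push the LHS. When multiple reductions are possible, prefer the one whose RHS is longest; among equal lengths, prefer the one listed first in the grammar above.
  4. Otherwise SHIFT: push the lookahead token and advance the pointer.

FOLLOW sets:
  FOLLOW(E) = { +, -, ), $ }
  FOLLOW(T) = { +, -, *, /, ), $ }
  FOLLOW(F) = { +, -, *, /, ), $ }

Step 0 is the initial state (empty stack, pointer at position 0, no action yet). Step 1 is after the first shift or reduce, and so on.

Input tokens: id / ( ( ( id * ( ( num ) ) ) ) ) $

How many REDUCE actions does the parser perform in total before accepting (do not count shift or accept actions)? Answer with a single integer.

Answer: 22

Derivation:
Step 1: shift id. Stack=[id] ptr=1 lookahead=/ remaining=[/ ( ( ( id * ( ( num ) ) ) ) ) $]
Step 2: reduce F->id. Stack=[F] ptr=1 lookahead=/ remaining=[/ ( ( ( id * ( ( num ) ) ) ) ) $]
Step 3: reduce T->F. Stack=[T] ptr=1 lookahead=/ remaining=[/ ( ( ( id * ( ( num ) ) ) ) ) $]
Step 4: shift /. Stack=[T /] ptr=2 lookahead=( remaining=[( ( ( id * ( ( num ) ) ) ) ) $]
Step 5: shift (. Stack=[T / (] ptr=3 lookahead=( remaining=[( ( id * ( ( num ) ) ) ) ) $]
Step 6: shift (. Stack=[T / ( (] ptr=4 lookahead=( remaining=[( id * ( ( num ) ) ) ) ) $]
Step 7: shift (. Stack=[T / ( ( (] ptr=5 lookahead=id remaining=[id * ( ( num ) ) ) ) ) $]
Step 8: shift id. Stack=[T / ( ( ( id] ptr=6 lookahead=* remaining=[* ( ( num ) ) ) ) ) $]
Step 9: reduce F->id. Stack=[T / ( ( ( F] ptr=6 lookahead=* remaining=[* ( ( num ) ) ) ) ) $]
Step 10: reduce T->F. Stack=[T / ( ( ( T] ptr=6 lookahead=* remaining=[* ( ( num ) ) ) ) ) $]
Step 11: shift *. Stack=[T / ( ( ( T *] ptr=7 lookahead=( remaining=[( ( num ) ) ) ) ) $]
Step 12: shift (. Stack=[T / ( ( ( T * (] ptr=8 lookahead=( remaining=[( num ) ) ) ) ) $]
Step 13: shift (. Stack=[T / ( ( ( T * ( (] ptr=9 lookahead=num remaining=[num ) ) ) ) ) $]
Step 14: shift num. Stack=[T / ( ( ( T * ( ( num] ptr=10 lookahead=) remaining=[) ) ) ) ) $]
Step 15: reduce F->num. Stack=[T / ( ( ( T * ( ( F] ptr=10 lookahead=) remaining=[) ) ) ) ) $]
Step 16: reduce T->F. Stack=[T / ( ( ( T * ( ( T] ptr=10 lookahead=) remaining=[) ) ) ) ) $]
Step 17: reduce E->T. Stack=[T / ( ( ( T * ( ( E] ptr=10 lookahead=) remaining=[) ) ) ) ) $]
Step 18: shift ). Stack=[T / ( ( ( T * ( ( E )] ptr=11 lookahead=) remaining=[) ) ) ) $]
Step 19: reduce F->( E ). Stack=[T / ( ( ( T * ( F] ptr=11 lookahead=) remaining=[) ) ) ) $]
Step 20: reduce T->F. Stack=[T / ( ( ( T * ( T] ptr=11 lookahead=) remaining=[) ) ) ) $]
Step 21: reduce E->T. Stack=[T / ( ( ( T * ( E] ptr=11 lookahead=) remaining=[) ) ) ) $]
Step 22: shift ). Stack=[T / ( ( ( T * ( E )] ptr=12 lookahead=) remaining=[) ) ) $]
Step 23: reduce F->( E ). Stack=[T / ( ( ( T * F] ptr=12 lookahead=) remaining=[) ) ) $]
Step 24: reduce T->T * F. Stack=[T / ( ( ( T] ptr=12 lookahead=) remaining=[) ) ) $]
Step 25: reduce E->T. Stack=[T / ( ( ( E] ptr=12 lookahead=) remaining=[) ) ) $]
Step 26: shift ). Stack=[T / ( ( ( E )] ptr=13 lookahead=) remaining=[) ) $]
Step 27: reduce F->( E ). Stack=[T / ( ( F] ptr=13 lookahead=) remaining=[) ) $]
Step 28: reduce T->F. Stack=[T / ( ( T] ptr=13 lookahead=) remaining=[) ) $]
Step 29: reduce E->T. Stack=[T / ( ( E] ptr=13 lookahead=) remaining=[) ) $]
Step 30: shift ). Stack=[T / ( ( E )] ptr=14 lookahead=) remaining=[) $]
Step 31: reduce F->( E ). Stack=[T / ( F] ptr=14 lookahead=) remaining=[) $]
Step 32: reduce T->F. Stack=[T / ( T] ptr=14 lookahead=) remaining=[) $]
Step 33: reduce E->T. Stack=[T / ( E] ptr=14 lookahead=) remaining=[) $]
Step 34: shift ). Stack=[T / ( E )] ptr=15 lookahead=$ remaining=[$]
Step 35: reduce F->( E ). Stack=[T / F] ptr=15 lookahead=$ remaining=[$]
Step 36: reduce T->T / F. Stack=[T] ptr=15 lookahead=$ remaining=[$]
Step 37: reduce E->T. Stack=[E] ptr=15 lookahead=$ remaining=[$]
Step 38: accept. Stack=[E] ptr=15 lookahead=$ remaining=[$]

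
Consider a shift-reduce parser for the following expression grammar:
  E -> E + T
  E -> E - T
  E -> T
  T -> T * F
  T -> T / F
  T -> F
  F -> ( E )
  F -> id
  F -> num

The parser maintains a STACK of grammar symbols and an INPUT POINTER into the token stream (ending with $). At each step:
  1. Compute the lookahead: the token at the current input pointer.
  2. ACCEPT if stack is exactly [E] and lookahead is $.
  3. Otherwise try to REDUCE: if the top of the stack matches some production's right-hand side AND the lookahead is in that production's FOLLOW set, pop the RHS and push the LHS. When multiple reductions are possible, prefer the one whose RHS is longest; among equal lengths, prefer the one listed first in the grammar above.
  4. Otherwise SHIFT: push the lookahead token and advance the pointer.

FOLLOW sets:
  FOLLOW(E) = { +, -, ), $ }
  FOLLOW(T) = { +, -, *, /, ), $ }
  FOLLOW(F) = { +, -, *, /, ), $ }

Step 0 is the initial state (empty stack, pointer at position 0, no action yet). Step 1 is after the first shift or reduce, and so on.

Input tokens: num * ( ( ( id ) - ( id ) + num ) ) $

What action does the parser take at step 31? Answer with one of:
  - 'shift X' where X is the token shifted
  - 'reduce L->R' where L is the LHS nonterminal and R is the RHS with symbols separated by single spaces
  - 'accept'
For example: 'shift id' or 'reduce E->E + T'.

Answer: shift )

Derivation:
Step 1: shift num. Stack=[num] ptr=1 lookahead=* remaining=[* ( ( ( id ) - ( id ) + num ) ) $]
Step 2: reduce F->num. Stack=[F] ptr=1 lookahead=* remaining=[* ( ( ( id ) - ( id ) + num ) ) $]
Step 3: reduce T->F. Stack=[T] ptr=1 lookahead=* remaining=[* ( ( ( id ) - ( id ) + num ) ) $]
Step 4: shift *. Stack=[T *] ptr=2 lookahead=( remaining=[( ( ( id ) - ( id ) + num ) ) $]
Step 5: shift (. Stack=[T * (] ptr=3 lookahead=( remaining=[( ( id ) - ( id ) + num ) ) $]
Step 6: shift (. Stack=[T * ( (] ptr=4 lookahead=( remaining=[( id ) - ( id ) + num ) ) $]
Step 7: shift (. Stack=[T * ( ( (] ptr=5 lookahead=id remaining=[id ) - ( id ) + num ) ) $]
Step 8: shift id. Stack=[T * ( ( ( id] ptr=6 lookahead=) remaining=[) - ( id ) + num ) ) $]
Step 9: reduce F->id. Stack=[T * ( ( ( F] ptr=6 lookahead=) remaining=[) - ( id ) + num ) ) $]
Step 10: reduce T->F. Stack=[T * ( ( ( T] ptr=6 lookahead=) remaining=[) - ( id ) + num ) ) $]
Step 11: reduce E->T. Stack=[T * ( ( ( E] ptr=6 lookahead=) remaining=[) - ( id ) + num ) ) $]
Step 12: shift ). Stack=[T * ( ( ( E )] ptr=7 lookahead=- remaining=[- ( id ) + num ) ) $]
Step 13: reduce F->( E ). Stack=[T * ( ( F] ptr=7 lookahead=- remaining=[- ( id ) + num ) ) $]
Step 14: reduce T->F. Stack=[T * ( ( T] ptr=7 lookahead=- remaining=[- ( id ) + num ) ) $]
Step 15: reduce E->T. Stack=[T * ( ( E] ptr=7 lookahead=- remaining=[- ( id ) + num ) ) $]
Step 16: shift -. Stack=[T * ( ( E -] ptr=8 lookahead=( remaining=[( id ) + num ) ) $]
Step 17: shift (. Stack=[T * ( ( E - (] ptr=9 lookahead=id remaining=[id ) + num ) ) $]
Step 18: shift id. Stack=[T * ( ( E - ( id] ptr=10 lookahead=) remaining=[) + num ) ) $]
Step 19: reduce F->id. Stack=[T * ( ( E - ( F] ptr=10 lookahead=) remaining=[) + num ) ) $]
Step 20: reduce T->F. Stack=[T * ( ( E - ( T] ptr=10 lookahead=) remaining=[) + num ) ) $]
Step 21: reduce E->T. Stack=[T * ( ( E - ( E] ptr=10 lookahead=) remaining=[) + num ) ) $]
Step 22: shift ). Stack=[T * ( ( E - ( E )] ptr=11 lookahead=+ remaining=[+ num ) ) $]
Step 23: reduce F->( E ). Stack=[T * ( ( E - F] ptr=11 lookahead=+ remaining=[+ num ) ) $]
Step 24: reduce T->F. Stack=[T * ( ( E - T] ptr=11 lookahead=+ remaining=[+ num ) ) $]
Step 25: reduce E->E - T. Stack=[T * ( ( E] ptr=11 lookahead=+ remaining=[+ num ) ) $]
Step 26: shift +. Stack=[T * ( ( E +] ptr=12 lookahead=num remaining=[num ) ) $]
Step 27: shift num. Stack=[T * ( ( E + num] ptr=13 lookahead=) remaining=[) ) $]
Step 28: reduce F->num. Stack=[T * ( ( E + F] ptr=13 lookahead=) remaining=[) ) $]
Step 29: reduce T->F. Stack=[T * ( ( E + T] ptr=13 lookahead=) remaining=[) ) $]
Step 30: reduce E->E + T. Stack=[T * ( ( E] ptr=13 lookahead=) remaining=[) ) $]
Step 31: shift ). Stack=[T * ( ( E )] ptr=14 lookahead=) remaining=[) $]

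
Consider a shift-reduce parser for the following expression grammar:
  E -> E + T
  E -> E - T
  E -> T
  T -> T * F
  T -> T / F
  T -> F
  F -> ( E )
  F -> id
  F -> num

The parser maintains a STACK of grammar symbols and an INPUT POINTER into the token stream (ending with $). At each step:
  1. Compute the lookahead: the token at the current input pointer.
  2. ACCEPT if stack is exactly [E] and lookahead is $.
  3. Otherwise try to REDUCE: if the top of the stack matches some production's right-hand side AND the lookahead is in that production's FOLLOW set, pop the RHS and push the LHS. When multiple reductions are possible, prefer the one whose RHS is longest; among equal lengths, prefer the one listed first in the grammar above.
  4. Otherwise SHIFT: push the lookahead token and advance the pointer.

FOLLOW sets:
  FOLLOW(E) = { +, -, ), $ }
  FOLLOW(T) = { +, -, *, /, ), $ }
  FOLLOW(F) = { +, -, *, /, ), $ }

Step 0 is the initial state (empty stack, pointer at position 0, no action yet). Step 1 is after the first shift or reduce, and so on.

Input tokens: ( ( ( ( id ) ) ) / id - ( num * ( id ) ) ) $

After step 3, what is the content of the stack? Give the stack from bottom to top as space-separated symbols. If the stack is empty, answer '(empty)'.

Answer: ( ( (

Derivation:
Step 1: shift (. Stack=[(] ptr=1 lookahead=( remaining=[( ( ( id ) ) ) / id - ( num * ( id ) ) ) $]
Step 2: shift (. Stack=[( (] ptr=2 lookahead=( remaining=[( ( id ) ) ) / id - ( num * ( id ) ) ) $]
Step 3: shift (. Stack=[( ( (] ptr=3 lookahead=( remaining=[( id ) ) ) / id - ( num * ( id ) ) ) $]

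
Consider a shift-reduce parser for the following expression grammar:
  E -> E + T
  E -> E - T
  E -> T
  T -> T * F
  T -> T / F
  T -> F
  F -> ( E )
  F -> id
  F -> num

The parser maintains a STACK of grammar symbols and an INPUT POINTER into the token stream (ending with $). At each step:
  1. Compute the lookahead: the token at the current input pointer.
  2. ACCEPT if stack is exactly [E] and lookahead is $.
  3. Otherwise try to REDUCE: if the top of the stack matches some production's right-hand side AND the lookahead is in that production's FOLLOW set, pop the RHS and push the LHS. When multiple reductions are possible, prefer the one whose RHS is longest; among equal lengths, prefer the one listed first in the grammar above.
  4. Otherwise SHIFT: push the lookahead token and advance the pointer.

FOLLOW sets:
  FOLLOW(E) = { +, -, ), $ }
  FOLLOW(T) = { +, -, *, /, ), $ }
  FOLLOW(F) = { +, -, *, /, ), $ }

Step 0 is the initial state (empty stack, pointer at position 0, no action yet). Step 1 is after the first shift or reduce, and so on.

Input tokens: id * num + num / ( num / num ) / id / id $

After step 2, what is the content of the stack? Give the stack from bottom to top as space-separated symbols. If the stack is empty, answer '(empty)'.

Answer: F

Derivation:
Step 1: shift id. Stack=[id] ptr=1 lookahead=* remaining=[* num + num / ( num / num ) / id / id $]
Step 2: reduce F->id. Stack=[F] ptr=1 lookahead=* remaining=[* num + num / ( num / num ) / id / id $]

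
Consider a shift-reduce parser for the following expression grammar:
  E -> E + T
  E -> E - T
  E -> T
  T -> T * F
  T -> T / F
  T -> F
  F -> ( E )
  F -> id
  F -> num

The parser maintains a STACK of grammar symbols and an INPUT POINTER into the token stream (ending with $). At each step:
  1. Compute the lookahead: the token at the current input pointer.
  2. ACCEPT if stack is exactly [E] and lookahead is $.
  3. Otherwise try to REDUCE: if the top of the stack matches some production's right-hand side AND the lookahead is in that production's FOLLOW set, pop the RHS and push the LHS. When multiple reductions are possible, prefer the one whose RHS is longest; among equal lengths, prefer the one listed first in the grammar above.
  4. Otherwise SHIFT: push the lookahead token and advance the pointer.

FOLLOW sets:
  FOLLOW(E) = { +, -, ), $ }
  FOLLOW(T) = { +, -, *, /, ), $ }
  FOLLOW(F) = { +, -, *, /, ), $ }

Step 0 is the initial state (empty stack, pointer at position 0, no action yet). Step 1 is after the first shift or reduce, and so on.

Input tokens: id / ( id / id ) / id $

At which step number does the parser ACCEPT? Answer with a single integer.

Answer: 22

Derivation:
Step 1: shift id. Stack=[id] ptr=1 lookahead=/ remaining=[/ ( id / id ) / id $]
Step 2: reduce F->id. Stack=[F] ptr=1 lookahead=/ remaining=[/ ( id / id ) / id $]
Step 3: reduce T->F. Stack=[T] ptr=1 lookahead=/ remaining=[/ ( id / id ) / id $]
Step 4: shift /. Stack=[T /] ptr=2 lookahead=( remaining=[( id / id ) / id $]
Step 5: shift (. Stack=[T / (] ptr=3 lookahead=id remaining=[id / id ) / id $]
Step 6: shift id. Stack=[T / ( id] ptr=4 lookahead=/ remaining=[/ id ) / id $]
Step 7: reduce F->id. Stack=[T / ( F] ptr=4 lookahead=/ remaining=[/ id ) / id $]
Step 8: reduce T->F. Stack=[T / ( T] ptr=4 lookahead=/ remaining=[/ id ) / id $]
Step 9: shift /. Stack=[T / ( T /] ptr=5 lookahead=id remaining=[id ) / id $]
Step 10: shift id. Stack=[T / ( T / id] ptr=6 lookahead=) remaining=[) / id $]
Step 11: reduce F->id. Stack=[T / ( T / F] ptr=6 lookahead=) remaining=[) / id $]
Step 12: reduce T->T / F. Stack=[T / ( T] ptr=6 lookahead=) remaining=[) / id $]
Step 13: reduce E->T. Stack=[T / ( E] ptr=6 lookahead=) remaining=[) / id $]
Step 14: shift ). Stack=[T / ( E )] ptr=7 lookahead=/ remaining=[/ id $]
Step 15: reduce F->( E ). Stack=[T / F] ptr=7 lookahead=/ remaining=[/ id $]
Step 16: reduce T->T / F. Stack=[T] ptr=7 lookahead=/ remaining=[/ id $]
Step 17: shift /. Stack=[T /] ptr=8 lookahead=id remaining=[id $]
Step 18: shift id. Stack=[T / id] ptr=9 lookahead=$ remaining=[$]
Step 19: reduce F->id. Stack=[T / F] ptr=9 lookahead=$ remaining=[$]
Step 20: reduce T->T / F. Stack=[T] ptr=9 lookahead=$ remaining=[$]
Step 21: reduce E->T. Stack=[E] ptr=9 lookahead=$ remaining=[$]
Step 22: accept. Stack=[E] ptr=9 lookahead=$ remaining=[$]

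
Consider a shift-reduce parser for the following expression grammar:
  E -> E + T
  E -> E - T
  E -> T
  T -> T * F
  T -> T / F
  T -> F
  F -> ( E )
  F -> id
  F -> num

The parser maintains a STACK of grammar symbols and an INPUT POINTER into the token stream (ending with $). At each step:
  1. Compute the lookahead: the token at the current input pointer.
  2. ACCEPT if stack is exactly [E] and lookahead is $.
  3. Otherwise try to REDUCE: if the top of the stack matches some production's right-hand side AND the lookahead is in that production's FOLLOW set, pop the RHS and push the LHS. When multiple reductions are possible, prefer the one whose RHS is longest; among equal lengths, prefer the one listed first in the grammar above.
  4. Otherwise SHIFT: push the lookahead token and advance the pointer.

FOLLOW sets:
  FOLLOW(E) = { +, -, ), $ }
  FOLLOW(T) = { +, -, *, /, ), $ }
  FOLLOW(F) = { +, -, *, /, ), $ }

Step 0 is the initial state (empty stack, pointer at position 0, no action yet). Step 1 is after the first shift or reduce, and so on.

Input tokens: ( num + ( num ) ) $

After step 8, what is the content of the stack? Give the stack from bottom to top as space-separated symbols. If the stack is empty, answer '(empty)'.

Answer: ( E + ( num

Derivation:
Step 1: shift (. Stack=[(] ptr=1 lookahead=num remaining=[num + ( num ) ) $]
Step 2: shift num. Stack=[( num] ptr=2 lookahead=+ remaining=[+ ( num ) ) $]
Step 3: reduce F->num. Stack=[( F] ptr=2 lookahead=+ remaining=[+ ( num ) ) $]
Step 4: reduce T->F. Stack=[( T] ptr=2 lookahead=+ remaining=[+ ( num ) ) $]
Step 5: reduce E->T. Stack=[( E] ptr=2 lookahead=+ remaining=[+ ( num ) ) $]
Step 6: shift +. Stack=[( E +] ptr=3 lookahead=( remaining=[( num ) ) $]
Step 7: shift (. Stack=[( E + (] ptr=4 lookahead=num remaining=[num ) ) $]
Step 8: shift num. Stack=[( E + ( num] ptr=5 lookahead=) remaining=[) ) $]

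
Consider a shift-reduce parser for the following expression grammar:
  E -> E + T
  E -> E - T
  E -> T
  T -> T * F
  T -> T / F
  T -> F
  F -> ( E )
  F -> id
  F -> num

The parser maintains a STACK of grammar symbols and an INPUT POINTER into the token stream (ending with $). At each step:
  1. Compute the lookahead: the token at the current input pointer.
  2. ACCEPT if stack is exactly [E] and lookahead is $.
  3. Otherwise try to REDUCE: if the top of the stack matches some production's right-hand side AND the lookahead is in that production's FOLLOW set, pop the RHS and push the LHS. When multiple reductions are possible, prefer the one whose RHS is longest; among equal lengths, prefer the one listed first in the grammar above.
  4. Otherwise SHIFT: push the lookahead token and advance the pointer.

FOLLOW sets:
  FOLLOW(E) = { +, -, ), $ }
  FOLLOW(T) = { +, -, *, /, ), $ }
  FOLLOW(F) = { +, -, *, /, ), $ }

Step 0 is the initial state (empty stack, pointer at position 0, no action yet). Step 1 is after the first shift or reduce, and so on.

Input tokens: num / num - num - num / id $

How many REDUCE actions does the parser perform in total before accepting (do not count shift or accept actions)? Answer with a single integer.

Answer: 13

Derivation:
Step 1: shift num. Stack=[num] ptr=1 lookahead=/ remaining=[/ num - num - num / id $]
Step 2: reduce F->num. Stack=[F] ptr=1 lookahead=/ remaining=[/ num - num - num / id $]
Step 3: reduce T->F. Stack=[T] ptr=1 lookahead=/ remaining=[/ num - num - num / id $]
Step 4: shift /. Stack=[T /] ptr=2 lookahead=num remaining=[num - num - num / id $]
Step 5: shift num. Stack=[T / num] ptr=3 lookahead=- remaining=[- num - num / id $]
Step 6: reduce F->num. Stack=[T / F] ptr=3 lookahead=- remaining=[- num - num / id $]
Step 7: reduce T->T / F. Stack=[T] ptr=3 lookahead=- remaining=[- num - num / id $]
Step 8: reduce E->T. Stack=[E] ptr=3 lookahead=- remaining=[- num - num / id $]
Step 9: shift -. Stack=[E -] ptr=4 lookahead=num remaining=[num - num / id $]
Step 10: shift num. Stack=[E - num] ptr=5 lookahead=- remaining=[- num / id $]
Step 11: reduce F->num. Stack=[E - F] ptr=5 lookahead=- remaining=[- num / id $]
Step 12: reduce T->F. Stack=[E - T] ptr=5 lookahead=- remaining=[- num / id $]
Step 13: reduce E->E - T. Stack=[E] ptr=5 lookahead=- remaining=[- num / id $]
Step 14: shift -. Stack=[E -] ptr=6 lookahead=num remaining=[num / id $]
Step 15: shift num. Stack=[E - num] ptr=7 lookahead=/ remaining=[/ id $]
Step 16: reduce F->num. Stack=[E - F] ptr=7 lookahead=/ remaining=[/ id $]
Step 17: reduce T->F. Stack=[E - T] ptr=7 lookahead=/ remaining=[/ id $]
Step 18: shift /. Stack=[E - T /] ptr=8 lookahead=id remaining=[id $]
Step 19: shift id. Stack=[E - T / id] ptr=9 lookahead=$ remaining=[$]
Step 20: reduce F->id. Stack=[E - T / F] ptr=9 lookahead=$ remaining=[$]
Step 21: reduce T->T / F. Stack=[E - T] ptr=9 lookahead=$ remaining=[$]
Step 22: reduce E->E - T. Stack=[E] ptr=9 lookahead=$ remaining=[$]
Step 23: accept. Stack=[E] ptr=9 lookahead=$ remaining=[$]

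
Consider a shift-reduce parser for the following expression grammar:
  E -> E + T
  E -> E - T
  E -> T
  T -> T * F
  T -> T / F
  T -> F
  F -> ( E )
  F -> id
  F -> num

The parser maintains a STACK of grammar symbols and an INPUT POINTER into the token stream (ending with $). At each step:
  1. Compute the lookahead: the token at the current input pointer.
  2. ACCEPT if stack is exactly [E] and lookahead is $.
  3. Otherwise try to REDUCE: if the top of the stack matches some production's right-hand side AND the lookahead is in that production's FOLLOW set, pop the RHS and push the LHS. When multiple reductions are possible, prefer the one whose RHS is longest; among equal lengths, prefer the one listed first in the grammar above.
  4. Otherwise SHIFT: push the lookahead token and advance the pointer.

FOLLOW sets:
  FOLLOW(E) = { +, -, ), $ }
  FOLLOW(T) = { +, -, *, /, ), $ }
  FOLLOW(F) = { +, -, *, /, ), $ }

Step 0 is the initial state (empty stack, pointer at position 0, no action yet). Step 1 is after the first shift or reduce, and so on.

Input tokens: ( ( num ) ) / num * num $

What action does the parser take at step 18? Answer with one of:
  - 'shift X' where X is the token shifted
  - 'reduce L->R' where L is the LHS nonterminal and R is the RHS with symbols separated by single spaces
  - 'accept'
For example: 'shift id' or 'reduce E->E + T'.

Step 1: shift (. Stack=[(] ptr=1 lookahead=( remaining=[( num ) ) / num * num $]
Step 2: shift (. Stack=[( (] ptr=2 lookahead=num remaining=[num ) ) / num * num $]
Step 3: shift num. Stack=[( ( num] ptr=3 lookahead=) remaining=[) ) / num * num $]
Step 4: reduce F->num. Stack=[( ( F] ptr=3 lookahead=) remaining=[) ) / num * num $]
Step 5: reduce T->F. Stack=[( ( T] ptr=3 lookahead=) remaining=[) ) / num * num $]
Step 6: reduce E->T. Stack=[( ( E] ptr=3 lookahead=) remaining=[) ) / num * num $]
Step 7: shift ). Stack=[( ( E )] ptr=4 lookahead=) remaining=[) / num * num $]
Step 8: reduce F->( E ). Stack=[( F] ptr=4 lookahead=) remaining=[) / num * num $]
Step 9: reduce T->F. Stack=[( T] ptr=4 lookahead=) remaining=[) / num * num $]
Step 10: reduce E->T. Stack=[( E] ptr=4 lookahead=) remaining=[) / num * num $]
Step 11: shift ). Stack=[( E )] ptr=5 lookahead=/ remaining=[/ num * num $]
Step 12: reduce F->( E ). Stack=[F] ptr=5 lookahead=/ remaining=[/ num * num $]
Step 13: reduce T->F. Stack=[T] ptr=5 lookahead=/ remaining=[/ num * num $]
Step 14: shift /. Stack=[T /] ptr=6 lookahead=num remaining=[num * num $]
Step 15: shift num. Stack=[T / num] ptr=7 lookahead=* remaining=[* num $]
Step 16: reduce F->num. Stack=[T / F] ptr=7 lookahead=* remaining=[* num $]
Step 17: reduce T->T / F. Stack=[T] ptr=7 lookahead=* remaining=[* num $]
Step 18: shift *. Stack=[T *] ptr=8 lookahead=num remaining=[num $]

Answer: shift *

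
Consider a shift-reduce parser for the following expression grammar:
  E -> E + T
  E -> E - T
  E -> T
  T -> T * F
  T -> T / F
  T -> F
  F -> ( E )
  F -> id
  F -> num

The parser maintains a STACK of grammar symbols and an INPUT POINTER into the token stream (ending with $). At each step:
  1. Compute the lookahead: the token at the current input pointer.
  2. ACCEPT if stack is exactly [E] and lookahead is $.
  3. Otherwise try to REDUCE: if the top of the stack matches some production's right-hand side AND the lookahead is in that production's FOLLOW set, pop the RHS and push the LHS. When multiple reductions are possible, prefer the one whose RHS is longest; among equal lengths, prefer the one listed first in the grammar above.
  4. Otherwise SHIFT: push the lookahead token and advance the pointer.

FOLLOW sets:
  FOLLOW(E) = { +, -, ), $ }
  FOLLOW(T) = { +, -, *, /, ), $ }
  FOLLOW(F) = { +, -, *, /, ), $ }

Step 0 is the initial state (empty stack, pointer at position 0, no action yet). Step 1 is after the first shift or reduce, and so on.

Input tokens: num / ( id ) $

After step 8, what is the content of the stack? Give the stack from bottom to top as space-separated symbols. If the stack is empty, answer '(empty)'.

Step 1: shift num. Stack=[num] ptr=1 lookahead=/ remaining=[/ ( id ) $]
Step 2: reduce F->num. Stack=[F] ptr=1 lookahead=/ remaining=[/ ( id ) $]
Step 3: reduce T->F. Stack=[T] ptr=1 lookahead=/ remaining=[/ ( id ) $]
Step 4: shift /. Stack=[T /] ptr=2 lookahead=( remaining=[( id ) $]
Step 5: shift (. Stack=[T / (] ptr=3 lookahead=id remaining=[id ) $]
Step 6: shift id. Stack=[T / ( id] ptr=4 lookahead=) remaining=[) $]
Step 7: reduce F->id. Stack=[T / ( F] ptr=4 lookahead=) remaining=[) $]
Step 8: reduce T->F. Stack=[T / ( T] ptr=4 lookahead=) remaining=[) $]

Answer: T / ( T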